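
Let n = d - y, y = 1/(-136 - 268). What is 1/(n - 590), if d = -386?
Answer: -404/394303 ≈ -0.0010246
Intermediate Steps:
y = -1/404 (y = 1/(-404) = -1/404 ≈ -0.0024752)
n = -155943/404 (n = -386 - 1*(-1/404) = -386 + 1/404 = -155943/404 ≈ -386.00)
1/(n - 590) = 1/(-155943/404 - 590) = 1/(-394303/404) = -404/394303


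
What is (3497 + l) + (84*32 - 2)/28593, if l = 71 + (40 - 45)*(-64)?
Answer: 111172270/28593 ≈ 3888.1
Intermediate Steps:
l = 391 (l = 71 - 5*(-64) = 71 + 320 = 391)
(3497 + l) + (84*32 - 2)/28593 = (3497 + 391) + (84*32 - 2)/28593 = 3888 + (2688 - 2)*(1/28593) = 3888 + 2686*(1/28593) = 3888 + 2686/28593 = 111172270/28593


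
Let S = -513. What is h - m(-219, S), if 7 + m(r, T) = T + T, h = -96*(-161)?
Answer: 16489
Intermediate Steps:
h = 15456
m(r, T) = -7 + 2*T (m(r, T) = -7 + (T + T) = -7 + 2*T)
h - m(-219, S) = 15456 - (-7 + 2*(-513)) = 15456 - (-7 - 1026) = 15456 - 1*(-1033) = 15456 + 1033 = 16489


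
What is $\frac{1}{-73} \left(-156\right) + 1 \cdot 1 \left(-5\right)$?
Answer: $- \frac{209}{73} \approx -2.863$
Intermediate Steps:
$\frac{1}{-73} \left(-156\right) + 1 \cdot 1 \left(-5\right) = \left(- \frac{1}{73}\right) \left(-156\right) + 1 \left(-5\right) = \frac{156}{73} - 5 = - \frac{209}{73}$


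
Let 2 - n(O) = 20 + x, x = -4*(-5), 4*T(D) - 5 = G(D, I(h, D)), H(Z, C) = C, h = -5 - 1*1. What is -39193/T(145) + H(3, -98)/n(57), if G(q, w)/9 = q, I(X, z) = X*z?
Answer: -1457239/12445 ≈ -117.09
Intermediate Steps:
h = -6 (h = -5 - 1 = -6)
G(q, w) = 9*q
T(D) = 5/4 + 9*D/4 (T(D) = 5/4 + (9*D)/4 = 5/4 + 9*D/4)
x = 20
n(O) = -38 (n(O) = 2 - (20 + 20) = 2 - 1*40 = 2 - 40 = -38)
-39193/T(145) + H(3, -98)/n(57) = -39193/(5/4 + (9/4)*145) - 98/(-38) = -39193/(5/4 + 1305/4) - 98*(-1/38) = -39193/655/2 + 49/19 = -39193*2/655 + 49/19 = -78386/655 + 49/19 = -1457239/12445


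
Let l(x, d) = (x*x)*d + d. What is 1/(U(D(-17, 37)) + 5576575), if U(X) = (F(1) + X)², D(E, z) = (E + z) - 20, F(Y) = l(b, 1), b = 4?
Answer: 1/5576864 ≈ 1.7931e-7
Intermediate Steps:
l(x, d) = d + d*x² (l(x, d) = x²*d + d = d*x² + d = d + d*x²)
F(Y) = 17 (F(Y) = 1*(1 + 4²) = 1*(1 + 16) = 1*17 = 17)
D(E, z) = -20 + E + z
U(X) = (17 + X)²
1/(U(D(-17, 37)) + 5576575) = 1/((17 + (-20 - 17 + 37))² + 5576575) = 1/((17 + 0)² + 5576575) = 1/(17² + 5576575) = 1/(289 + 5576575) = 1/5576864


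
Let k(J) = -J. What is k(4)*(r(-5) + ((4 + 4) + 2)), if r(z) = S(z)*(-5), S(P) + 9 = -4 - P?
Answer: -200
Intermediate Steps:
S(P) = -13 - P (S(P) = -9 + (-4 - P) = -13 - P)
r(z) = 65 + 5*z (r(z) = (-13 - z)*(-5) = 65 + 5*z)
k(4)*(r(-5) + ((4 + 4) + 2)) = (-1*4)*((65 + 5*(-5)) + ((4 + 4) + 2)) = -4*((65 - 25) + (8 + 2)) = -4*(40 + 10) = -4*50 = -200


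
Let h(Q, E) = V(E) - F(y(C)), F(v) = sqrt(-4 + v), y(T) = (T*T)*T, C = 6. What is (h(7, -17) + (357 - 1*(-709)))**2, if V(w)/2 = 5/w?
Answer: 328105812/289 - 72448*sqrt(53)/17 ≈ 1.1043e+6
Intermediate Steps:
V(w) = 10/w (V(w) = 2*(5/w) = 10/w)
y(T) = T**3 (y(T) = T**2*T = T**3)
h(Q, E) = -2*sqrt(53) + 10/E (h(Q, E) = 10/E - sqrt(-4 + 6**3) = 10/E - sqrt(-4 + 216) = 10/E - sqrt(212) = 10/E - 2*sqrt(53) = -2*sqrt(53) + 10/E)
(h(7, -17) + (357 - 1*(-709)))**2 = ((-2*sqrt(53) + 10/(-17)) + (357 - 1*(-709)))**2 = ((-2*sqrt(53) + 10*(-1/17)) + (357 + 709))**2 = ((-2*sqrt(53) - 10/17) + 1066)**2 = ((-10/17 - 2*sqrt(53)) + 1066)**2 = (18112/17 - 2*sqrt(53))**2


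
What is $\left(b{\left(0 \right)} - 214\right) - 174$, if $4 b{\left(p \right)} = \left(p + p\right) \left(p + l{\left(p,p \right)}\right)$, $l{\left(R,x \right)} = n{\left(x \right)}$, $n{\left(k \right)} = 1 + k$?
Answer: $-388$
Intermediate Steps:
$l{\left(R,x \right)} = 1 + x$
$b{\left(p \right)} = \frac{p \left(1 + 2 p\right)}{2}$ ($b{\left(p \right)} = \frac{\left(p + p\right) \left(p + \left(1 + p\right)\right)}{4} = \frac{2 p \left(1 + 2 p\right)}{4} = \frac{p \left(1 + 2 p\right)}{2}$)
$\left(b{\left(0 \right)} - 214\right) - 174 = \left(0 \left(\frac{1}{2} + 0\right) - 214\right) - 174 = \left(0 \cdot \frac{1}{2} - 214\right) - 174 = \left(0 - 214\right) - 174 = -214 - 174 = -388$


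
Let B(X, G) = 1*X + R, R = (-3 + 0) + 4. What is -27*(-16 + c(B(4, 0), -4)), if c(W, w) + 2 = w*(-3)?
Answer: 162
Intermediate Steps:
R = 1 (R = -3 + 4 = 1)
B(X, G) = 1 + X (B(X, G) = 1*X + 1 = X + 1 = 1 + X)
c(W, w) = -2 - 3*w (c(W, w) = -2 + w*(-3) = -2 - 3*w)
-27*(-16 + c(B(4, 0), -4)) = -27*(-16 + (-2 - 3*(-4))) = -27*(-16 + (-2 + 12)) = -27*(-16 + 10) = -27*(-6) = 162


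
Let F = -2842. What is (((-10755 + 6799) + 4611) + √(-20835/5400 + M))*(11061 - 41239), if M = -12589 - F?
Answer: -19766590 - 15089*I*√35103090/30 ≈ -1.9767e+7 - 2.98e+6*I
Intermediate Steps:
M = -9747 (M = -12589 - 1*(-2842) = -12589 + 2842 = -9747)
(((-10755 + 6799) + 4611) + √(-20835/5400 + M))*(11061 - 41239) = (((-10755 + 6799) + 4611) + √(-20835/5400 - 9747))*(11061 - 41239) = ((-3956 + 4611) + √(-20835*1/5400 - 9747))*(-30178) = (655 + √(-463/120 - 9747))*(-30178) = (655 + √(-1170103/120))*(-30178) = (655 + I*√35103090/60)*(-30178) = -19766590 - 15089*I*√35103090/30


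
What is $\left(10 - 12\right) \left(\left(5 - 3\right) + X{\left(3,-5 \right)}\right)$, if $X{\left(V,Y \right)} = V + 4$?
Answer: $-18$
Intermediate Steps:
$X{\left(V,Y \right)} = 4 + V$
$\left(10 - 12\right) \left(\left(5 - 3\right) + X{\left(3,-5 \right)}\right) = \left(10 - 12\right) \left(\left(5 - 3\right) + \left(4 + 3\right)\right) = - 2 \left(2 + 7\right) = \left(-2\right) 9 = -18$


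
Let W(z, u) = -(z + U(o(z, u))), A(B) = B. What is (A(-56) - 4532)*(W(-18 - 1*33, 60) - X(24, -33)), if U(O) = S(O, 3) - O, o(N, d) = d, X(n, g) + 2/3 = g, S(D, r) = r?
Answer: -1949900/3 ≈ -6.4997e+5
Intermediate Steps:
X(n, g) = -⅔ + g
U(O) = 3 - O
W(z, u) = -3 + u - z (W(z, u) = -(z + (3 - u)) = -(3 + z - u) = -3 + u - z)
(A(-56) - 4532)*(W(-18 - 1*33, 60) - X(24, -33)) = (-56 - 4532)*((-3 + 60 - (-18 - 1*33)) - (-⅔ - 33)) = -4588*((-3 + 60 - (-18 - 33)) - 1*(-101/3)) = -4588*((-3 + 60 - 1*(-51)) + 101/3) = -4588*((-3 + 60 + 51) + 101/3) = -4588*(108 + 101/3) = -4588*425/3 = -1949900/3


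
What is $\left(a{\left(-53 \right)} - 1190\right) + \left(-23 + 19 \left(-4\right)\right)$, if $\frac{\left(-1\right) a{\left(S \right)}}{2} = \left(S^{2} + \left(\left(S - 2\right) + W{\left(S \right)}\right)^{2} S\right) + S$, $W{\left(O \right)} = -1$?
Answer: $325615$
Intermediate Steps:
$a{\left(S \right)} = - 2 S - 2 S^{2} - 2 S \left(-3 + S\right)^{2}$ ($a{\left(S \right)} = - 2 \left(\left(S^{2} + \left(\left(S - 2\right) - 1\right)^{2} S\right) + S\right) = - 2 \left(\left(S^{2} + \left(\left(-2 + S\right) - 1\right)^{2} S\right) + S\right) = - 2 \left(\left(S^{2} + \left(-3 + S\right)^{2} S\right) + S\right) = - 2 \left(\left(S^{2} + S \left(-3 + S\right)^{2}\right) + S\right) = - 2 \left(S + S^{2} + S \left(-3 + S\right)^{2}\right) = - 2 S - 2 S^{2} - 2 S \left(-3 + S\right)^{2}$)
$\left(a{\left(-53 \right)} - 1190\right) + \left(-23 + 19 \left(-4\right)\right) = \left(2 \left(-53\right) \left(-10 - \left(-53\right)^{2} + 5 \left(-53\right)\right) - 1190\right) + \left(-23 + 19 \left(-4\right)\right) = \left(2 \left(-53\right) \left(-10 - 2809 - 265\right) - 1190\right) - 99 = \left(2 \left(-53\right) \left(-3084\right) - 1190\right) - 99 = \left(326904 - 1190\right) - 99 = 325714 - 99 = 325615$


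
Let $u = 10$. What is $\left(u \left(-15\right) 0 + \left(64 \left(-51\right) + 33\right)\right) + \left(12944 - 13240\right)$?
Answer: $-3527$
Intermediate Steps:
$\left(u \left(-15\right) 0 + \left(64 \left(-51\right) + 33\right)\right) + \left(12944 - 13240\right) = \left(10 \left(-15\right) 0 + \left(64 \left(-51\right) + 33\right)\right) + \left(12944 - 13240\right) = \left(\left(-150\right) 0 + \left(-3264 + 33\right)\right) - 296 = \left(0 - 3231\right) - 296 = -3231 - 296 = -3527$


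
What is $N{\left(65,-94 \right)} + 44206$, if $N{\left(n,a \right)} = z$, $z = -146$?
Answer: $44060$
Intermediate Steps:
$N{\left(n,a \right)} = -146$
$N{\left(65,-94 \right)} + 44206 = -146 + 44206 = 44060$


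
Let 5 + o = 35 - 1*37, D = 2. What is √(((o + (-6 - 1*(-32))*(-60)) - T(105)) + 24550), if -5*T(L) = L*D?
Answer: 5*√921 ≈ 151.74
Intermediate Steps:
T(L) = -2*L/5 (T(L) = -L*2/5 = -2*L/5)
o = -7 (o = -5 + (35 - 1*37) = -5 + (35 - 37) = -5 - 2 = -7)
√(((o + (-6 - 1*(-32))*(-60)) - T(105)) + 24550) = √(((-7 + (-6 - 1*(-32))*(-60)) - (-2)*105/5) + 24550) = √(((-7 + (-6 + 32)*(-60)) - 1*(-42)) + 24550) = √(((-7 + 26*(-60)) + 42) + 24550) = √(((-7 - 1560) + 42) + 24550) = √((-1567 + 42) + 24550) = √(-1525 + 24550) = √23025 = 5*√921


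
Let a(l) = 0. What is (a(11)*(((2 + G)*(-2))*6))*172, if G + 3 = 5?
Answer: 0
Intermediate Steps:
G = 2 (G = -3 + 5 = 2)
(a(11)*(((2 + G)*(-2))*6))*172 = (0*(((2 + 2)*(-2))*6))*172 = (0*((4*(-2))*6))*172 = (0*(-8*6))*172 = (0*(-48))*172 = 0*172 = 0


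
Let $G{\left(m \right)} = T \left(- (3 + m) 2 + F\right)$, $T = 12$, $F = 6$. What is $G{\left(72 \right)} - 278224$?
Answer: $-279952$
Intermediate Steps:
$G{\left(m \right)} = - 24 m$ ($G{\left(m \right)} = 12 \left(- (3 + m) 2 + 6\right) = 12 \left(\left(-3 - m\right) 2 + 6\right) = 12 \left(\left(-6 - 2 m\right) + 6\right) = 12 \left(- 2 m\right) = - 24 m$)
$G{\left(72 \right)} - 278224 = \left(-24\right) 72 - 278224 = -1728 - 278224 = -279952$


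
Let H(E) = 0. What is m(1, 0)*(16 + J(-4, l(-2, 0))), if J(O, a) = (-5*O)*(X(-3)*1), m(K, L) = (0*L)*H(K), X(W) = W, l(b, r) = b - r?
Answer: 0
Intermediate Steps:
m(K, L) = 0 (m(K, L) = (0*L)*0 = 0*0 = 0)
J(O, a) = 15*O (J(O, a) = (-5*O)*(-3*1) = -5*O*(-3) = 15*O)
m(1, 0)*(16 + J(-4, l(-2, 0))) = 0*(16 + 15*(-4)) = 0*(16 - 60) = 0*(-44) = 0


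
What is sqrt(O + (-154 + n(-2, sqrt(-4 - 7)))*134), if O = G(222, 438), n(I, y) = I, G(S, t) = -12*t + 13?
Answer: I*sqrt(26147) ≈ 161.7*I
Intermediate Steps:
G(S, t) = 13 - 12*t
O = -5243 (O = 13 - 12*438 = 13 - 5256 = -5243)
sqrt(O + (-154 + n(-2, sqrt(-4 - 7)))*134) = sqrt(-5243 + (-154 - 2)*134) = sqrt(-5243 - 156*134) = sqrt(-5243 - 20904) = sqrt(-26147) = I*sqrt(26147)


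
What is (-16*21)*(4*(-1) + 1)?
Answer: 1008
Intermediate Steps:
(-16*21)*(4*(-1) + 1) = -336*(-4 + 1) = -336*(-3) = 1008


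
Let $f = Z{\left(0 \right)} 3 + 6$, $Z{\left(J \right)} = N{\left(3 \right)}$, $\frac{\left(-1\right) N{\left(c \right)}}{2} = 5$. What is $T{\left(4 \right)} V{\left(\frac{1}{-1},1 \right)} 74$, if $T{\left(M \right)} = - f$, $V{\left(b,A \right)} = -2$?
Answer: $-3552$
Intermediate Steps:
$N{\left(c \right)} = -10$ ($N{\left(c \right)} = \left(-2\right) 5 = -10$)
$Z{\left(J \right)} = -10$
$f = -24$ ($f = \left(-10\right) 3 + 6 = -30 + 6 = -24$)
$T{\left(M \right)} = 24$ ($T{\left(M \right)} = \left(-1\right) \left(-24\right) = 24$)
$T{\left(4 \right)} V{\left(\frac{1}{-1},1 \right)} 74 = 24 \left(-2\right) 74 = \left(-48\right) 74 = -3552$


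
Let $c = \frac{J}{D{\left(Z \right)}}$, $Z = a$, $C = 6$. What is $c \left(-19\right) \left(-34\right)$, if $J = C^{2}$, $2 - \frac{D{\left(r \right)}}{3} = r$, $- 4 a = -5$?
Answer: $10336$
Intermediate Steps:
$a = \frac{5}{4}$ ($a = \left(- \frac{1}{4}\right) \left(-5\right) = \frac{5}{4} \approx 1.25$)
$Z = \frac{5}{4} \approx 1.25$
$D{\left(r \right)} = 6 - 3 r$
$J = 36$ ($J = 6^{2} = 36$)
$c = 16$ ($c = \frac{36}{6 - \frac{15}{4}} = \frac{36}{\frac{9}{4}} = 36 \cdot \frac{4}{9} = 16$)
$c \left(-19\right) \left(-34\right) = 16 \left(-19\right) \left(-34\right) = \left(-304\right) \left(-34\right) = 10336$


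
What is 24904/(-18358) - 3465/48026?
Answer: -57256817/40075514 ≈ -1.4287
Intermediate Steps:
24904/(-18358) - 3465/48026 = 24904*(-1/18358) - 3465*1/48026 = -12452/9179 - 315/4366 = -57256817/40075514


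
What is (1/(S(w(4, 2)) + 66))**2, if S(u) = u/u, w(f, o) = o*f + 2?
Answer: 1/4489 ≈ 0.00022277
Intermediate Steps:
w(f, o) = 2 + f*o (w(f, o) = f*o + 2 = 2 + f*o)
S(u) = 1
(1/(S(w(4, 2)) + 66))**2 = (1/(1 + 66))**2 = (1/67)**2 = 1/4489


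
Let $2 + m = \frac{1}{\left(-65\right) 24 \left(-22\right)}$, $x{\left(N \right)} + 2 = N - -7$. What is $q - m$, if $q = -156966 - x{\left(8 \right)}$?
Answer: $- \frac{5387450641}{34320} \approx -1.5698 \cdot 10^{5}$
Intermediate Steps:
$x{\left(N \right)} = 5 + N$ ($x{\left(N \right)} = -2 + \left(N - -7\right) = -2 + \left(N + 7\right) = -2 + \left(7 + N\right) = 5 + N$)
$q = -156979$ ($q = -156966 - \left(5 + 8\right) = -156966 - 13 = -156979$)
$m = - \frac{68639}{34320}$ ($m = -2 + \frac{1}{\left(-65\right) 24 \left(-22\right)} = -2 + \frac{1}{\left(-1560\right) \left(-22\right)} = -2 + \frac{1}{34320} = - \frac{68639}{34320} \approx -2.0$)
$q - m = -156979 - - \frac{68639}{34320} = -156979 + \frac{68639}{34320} = - \frac{5387450641}{34320}$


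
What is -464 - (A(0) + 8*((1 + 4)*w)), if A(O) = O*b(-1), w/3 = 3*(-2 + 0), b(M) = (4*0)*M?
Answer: 256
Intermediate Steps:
b(M) = 0 (b(M) = 0*M = 0)
w = -18 (w = 3*(3*(-2 + 0)) = 3*(3*(-2)) = 3*(-6) = -18)
A(O) = 0 (A(O) = O*0 = 0)
-464 - (A(0) + 8*((1 + 4)*w)) = -464 - (0 + 8*((1 + 4)*(-18))) = -464 - (0 + 8*(5*(-18))) = -464 - (0 + 8*(-90)) = -464 - (0 - 720) = -464 - 1*(-720) = -464 + 720 = 256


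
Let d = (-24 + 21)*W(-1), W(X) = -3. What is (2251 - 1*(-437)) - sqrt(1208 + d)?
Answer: 2688 - sqrt(1217) ≈ 2653.1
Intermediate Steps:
d = 9 (d = (-24 + 21)*(-3) = -3*(-3) = 9)
(2251 - 1*(-437)) - sqrt(1208 + d) = (2251 - 1*(-437)) - sqrt(1208 + 9) = (2251 + 437) - sqrt(1217) = 2688 - sqrt(1217)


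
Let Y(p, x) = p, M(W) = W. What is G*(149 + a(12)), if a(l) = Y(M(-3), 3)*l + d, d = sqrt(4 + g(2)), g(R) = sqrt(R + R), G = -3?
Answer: -339 - 3*sqrt(6) ≈ -346.35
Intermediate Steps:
g(R) = sqrt(2)*sqrt(R) (g(R) = sqrt(2*R) = sqrt(2)*sqrt(R))
d = sqrt(6) (d = sqrt(4 + sqrt(2)*sqrt(2)) = sqrt(4 + 2) = sqrt(6) ≈ 2.4495)
a(l) = sqrt(6) - 3*l (a(l) = -3*l + sqrt(6) = sqrt(6) - 3*l)
G*(149 + a(12)) = -3*(149 + (sqrt(6) - 3*12)) = -3*(149 + (sqrt(6) - 36)) = -3*(149 + (-36 + sqrt(6))) = -3*(113 + sqrt(6)) = -339 - 3*sqrt(6)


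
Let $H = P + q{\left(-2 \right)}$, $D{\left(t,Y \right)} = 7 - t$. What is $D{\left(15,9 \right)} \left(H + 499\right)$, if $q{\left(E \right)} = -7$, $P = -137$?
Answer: $-2840$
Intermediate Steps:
$H = -144$ ($H = -137 - 7 = -144$)
$D{\left(15,9 \right)} \left(H + 499\right) = \left(7 - 15\right) \left(-144 + 499\right) = \left(7 - 15\right) 355 = \left(-8\right) 355 = -2840$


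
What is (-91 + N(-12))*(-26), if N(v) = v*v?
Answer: -1378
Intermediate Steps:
N(v) = v**2
(-91 + N(-12))*(-26) = (-91 + (-12)**2)*(-26) = (-91 + 144)*(-26) = 53*(-26) = -1378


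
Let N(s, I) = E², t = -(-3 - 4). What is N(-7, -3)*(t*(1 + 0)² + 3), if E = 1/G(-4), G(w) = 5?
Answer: ⅖ ≈ 0.40000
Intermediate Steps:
E = ⅕ (E = 1/5 = ⅕ ≈ 0.20000)
t = 7 (t = -1*(-7) = 7)
N(s, I) = 1/25 (N(s, I) = (⅕)² = 1/25)
N(-7, -3)*(t*(1 + 0)² + 3) = (7*(1 + 0)² + 3)/25 = (7*1² + 3)/25 = (7*1 + 3)/25 = (7 + 3)/25 = (1/25)*10 = ⅖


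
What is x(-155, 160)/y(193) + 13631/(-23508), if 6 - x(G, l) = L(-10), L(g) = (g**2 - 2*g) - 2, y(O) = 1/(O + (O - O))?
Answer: -508162559/23508 ≈ -21617.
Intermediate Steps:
y(O) = 1/O (y(O) = 1/(O + 0) = 1/O)
L(g) = -2 + g**2 - 2*g
x(G, l) = -112 (x(G, l) = 6 - (-2 + (-10)**2 - 2*(-10)) = 6 - (-2 + 100 + 20) = 6 - 1*118 = 6 - 118 = -112)
x(-155, 160)/y(193) + 13631/(-23508) = -112/(1/193) + 13631/(-23508) = -112/1/193 + 13631*(-1/23508) = -112*193 - 13631/23508 = -21616 - 13631/23508 = -508162559/23508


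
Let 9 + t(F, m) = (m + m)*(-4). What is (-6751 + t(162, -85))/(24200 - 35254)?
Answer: 3040/5527 ≈ 0.55003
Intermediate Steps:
t(F, m) = -9 - 8*m (t(F, m) = -9 + (m + m)*(-4) = -9 + (2*m)*(-4) = -9 - 8*m)
(-6751 + t(162, -85))/(24200 - 35254) = (-6751 + (-9 - 8*(-85)))/(24200 - 35254) = (-6751 + (-9 + 680))/(-11054) = (-6751 + 671)*(-1/11054) = -6080*(-1/11054) = 3040/5527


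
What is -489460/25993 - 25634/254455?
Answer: -125211848862/6614048815 ≈ -18.931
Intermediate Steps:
-489460/25993 - 25634/254455 = -125211848862/6614048815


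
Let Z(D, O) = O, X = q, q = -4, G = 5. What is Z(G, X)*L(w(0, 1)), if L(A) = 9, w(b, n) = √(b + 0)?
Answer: -36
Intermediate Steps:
w(b, n) = √b
X = -4
Z(G, X)*L(w(0, 1)) = -4*9 = -36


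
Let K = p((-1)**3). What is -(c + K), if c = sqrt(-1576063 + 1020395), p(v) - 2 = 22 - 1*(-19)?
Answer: -43 - 2*I*sqrt(138917) ≈ -43.0 - 745.43*I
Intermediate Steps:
p(v) = 43 (p(v) = 2 + (22 - 1*(-19)) = 2 + (22 + 19) = 2 + 41 = 43)
K = 43
c = 2*I*sqrt(138917) (c = sqrt(-555668) = 2*I*sqrt(138917) ≈ 745.43*I)
-(c + K) = -(2*I*sqrt(138917) + 43) = -(43 + 2*I*sqrt(138917)) = -43 - 2*I*sqrt(138917)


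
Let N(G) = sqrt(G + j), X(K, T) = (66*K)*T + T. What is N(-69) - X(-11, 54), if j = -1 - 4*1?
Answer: 39150 + I*sqrt(74) ≈ 39150.0 + 8.6023*I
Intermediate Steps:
j = -5 (j = -1 - 4 = -5)
X(K, T) = T + 66*K*T (X(K, T) = 66*K*T + T = T + 66*K*T)
N(G) = sqrt(-5 + G) (N(G) = sqrt(G - 5) = sqrt(-5 + G))
N(-69) - X(-11, 54) = sqrt(-5 - 69) - 54*(1 + 66*(-11)) = sqrt(-74) - 54*(1 - 726) = I*sqrt(74) - 54*(-725) = I*sqrt(74) - 1*(-39150) = I*sqrt(74) + 39150 = 39150 + I*sqrt(74)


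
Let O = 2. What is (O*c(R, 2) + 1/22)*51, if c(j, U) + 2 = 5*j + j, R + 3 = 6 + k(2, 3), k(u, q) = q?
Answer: 76347/22 ≈ 3470.3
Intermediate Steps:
R = 6 (R = -3 + (6 + 3) = -3 + 9 = 6)
c(j, U) = -2 + 6*j (c(j, U) = -2 + (5*j + j) = -2 + 6*j)
(O*c(R, 2) + 1/22)*51 = (2*(-2 + 6*6) + 1/22)*51 = (2*(-2 + 36) + 1/22)*51 = (2*34 + 1/22)*51 = (68 + 1/22)*51 = (1497/22)*51 = 76347/22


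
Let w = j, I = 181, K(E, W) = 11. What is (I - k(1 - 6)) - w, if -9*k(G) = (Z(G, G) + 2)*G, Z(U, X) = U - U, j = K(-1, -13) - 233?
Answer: 3617/9 ≈ 401.89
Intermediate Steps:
j = -222 (j = 11 - 233 = -222)
Z(U, X) = 0
k(G) = -2*G/9 (k(G) = -(0 + 2)*G/9 = -2*G/9)
w = -222
(I - k(1 - 6)) - w = (181 - (-2)*(1 - 6)/9) - 1*(-222) = (181 - (-2)*(-5)/9) + 222 = (181 - 1*10/9) + 222 = (181 - 10/9) + 222 = 1619/9 + 222 = 3617/9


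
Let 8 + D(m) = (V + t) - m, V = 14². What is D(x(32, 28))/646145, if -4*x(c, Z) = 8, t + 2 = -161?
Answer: 27/646145 ≈ 4.1786e-5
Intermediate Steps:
t = -163 (t = -2 - 161 = -163)
V = 196
x(c, Z) = -2 (x(c, Z) = -¼*8 = -2)
D(m) = 25 - m (D(m) = -8 + ((196 - 163) - m) = -8 + (33 - m) = 25 - m)
D(x(32, 28))/646145 = (25 - 1*(-2))/646145 = (25 + 2)*(1/646145) = 27*(1/646145) = 27/646145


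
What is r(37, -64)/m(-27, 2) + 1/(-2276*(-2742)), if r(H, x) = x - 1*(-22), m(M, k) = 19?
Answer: -262113245/118575048 ≈ -2.2105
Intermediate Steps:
r(H, x) = 22 + x (r(H, x) = x + 22 = 22 + x)
r(37, -64)/m(-27, 2) + 1/(-2276*(-2742)) = (22 - 64)/19 + 1/(-2276*(-2742)) = -42*1/19 - 1/2276*(-1/2742) = -42/19 + 1/6240792 = -262113245/118575048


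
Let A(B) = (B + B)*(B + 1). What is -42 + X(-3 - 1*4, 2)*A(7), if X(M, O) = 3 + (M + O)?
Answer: -266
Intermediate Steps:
A(B) = 2*B*(1 + B) (A(B) = (2*B)*(1 + B) = 2*B*(1 + B))
X(M, O) = 3 + M + O
-42 + X(-3 - 1*4, 2)*A(7) = -42 + (3 + (-3 - 1*4) + 2)*(2*7*(1 + 7)) = -42 + (3 + (-3 - 4) + 2)*(2*7*8) = -42 + (3 - 7 + 2)*112 = -42 - 2*112 = -42 - 224 = -266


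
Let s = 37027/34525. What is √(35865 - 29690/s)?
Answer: √11216444889835/37027 ≈ 90.450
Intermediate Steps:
s = 37027/34525 (s = 37027*(1/34525) = 37027/34525 ≈ 1.0725)
√(35865 - 29690/s) = √(35865 - 29690/37027/34525) = √(35865 - 29690*34525/37027) = √(35865 - 1025047250/37027) = √(302926105/37027) = √11216444889835/37027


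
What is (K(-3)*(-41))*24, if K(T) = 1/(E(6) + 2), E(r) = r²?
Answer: -492/19 ≈ -25.895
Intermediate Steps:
K(T) = 1/38 (K(T) = 1/(6² + 2) = 1/(36 + 2) = 1/38)
(K(-3)*(-41))*24 = ((1/38)*(-41))*24 = -41/38*24 = -492/19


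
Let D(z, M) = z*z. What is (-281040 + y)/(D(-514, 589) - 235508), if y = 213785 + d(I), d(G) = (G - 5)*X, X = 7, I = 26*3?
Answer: -8343/3586 ≈ -2.3265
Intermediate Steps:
D(z, M) = z²
I = 78
d(G) = -35 + 7*G (d(G) = (G - 5)*7 = (-5 + G)*7 = -35 + 7*G)
y = 214296 (y = 213785 + (-35 + 7*78) = 213785 + (-35 + 546) = 213785 + 511 = 214296)
(-281040 + y)/(D(-514, 589) - 235508) = (-281040 + 214296)/((-514)² - 235508) = -66744/(264196 - 235508) = -66744/28688 = -66744*1/28688 = -8343/3586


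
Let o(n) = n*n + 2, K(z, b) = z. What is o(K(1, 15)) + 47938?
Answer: 47941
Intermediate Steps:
o(n) = 2 + n**2 (o(n) = n**2 + 2 = 2 + n**2)
o(K(1, 15)) + 47938 = (2 + 1**2) + 47938 = (2 + 1) + 47938 = 3 + 47938 = 47941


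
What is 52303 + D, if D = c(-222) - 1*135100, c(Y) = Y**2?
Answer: -33513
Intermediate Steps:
D = -85816 (D = (-222)**2 - 1*135100 = 49284 - 135100 = -85816)
52303 + D = 52303 - 85816 = -33513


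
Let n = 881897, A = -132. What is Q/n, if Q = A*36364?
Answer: -4800048/881897 ≈ -5.4429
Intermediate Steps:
Q = -4800048 (Q = -132*36364 = -4800048)
Q/n = -4800048/881897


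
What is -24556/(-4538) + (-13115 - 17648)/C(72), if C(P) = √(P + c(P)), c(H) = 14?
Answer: 12278/2269 - 30763*√86/86 ≈ -3311.8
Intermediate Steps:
C(P) = √(14 + P) (C(P) = √(P + 14) = √(14 + P))
-24556/(-4538) + (-13115 - 17648)/C(72) = -24556/(-4538) + (-13115 - 17648)/(√(14 + 72)) = -24556*(-1/4538) - 30763*√86/86 = 12278/2269 - 30763*√86/86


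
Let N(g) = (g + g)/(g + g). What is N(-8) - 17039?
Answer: -17038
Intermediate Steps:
N(g) = 1 (N(g) = (2*g)/((2*g)) = (2*g)*(1/(2*g)) = 1)
N(-8) - 17039 = 1 - 17039 = -17038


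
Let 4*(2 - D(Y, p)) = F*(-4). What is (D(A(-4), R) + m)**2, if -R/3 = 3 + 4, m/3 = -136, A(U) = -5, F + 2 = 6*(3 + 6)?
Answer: 125316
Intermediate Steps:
F = 52 (F = -2 + 6*(3 + 6) = -2 + 6*9 = -2 + 54 = 52)
m = -408 (m = 3*(-136) = -408)
R = -21 (R = -3*(3 + 4) = -3*7 = -21)
D(Y, p) = 54 (D(Y, p) = 2 - 13*(-4) = 2 - 1/4*(-208) = 2 + 52 = 54)
(D(A(-4), R) + m)**2 = (54 - 408)**2 = (-354)**2 = 125316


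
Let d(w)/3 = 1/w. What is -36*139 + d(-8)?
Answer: -40035/8 ≈ -5004.4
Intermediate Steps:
d(w) = 3/w
-36*139 + d(-8) = -36*139 + 3/(-8) = -5004 + 3*(-⅛) = -5004 - 3/8 = -40035/8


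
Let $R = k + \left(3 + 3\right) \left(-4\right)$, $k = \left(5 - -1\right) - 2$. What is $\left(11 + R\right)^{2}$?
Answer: $81$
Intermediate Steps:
$k = 4$ ($k = \left(5 + 1\right) - 2 = 6 - 2 = 4$)
$R = -20$ ($R = 4 + \left(3 + 3\right) \left(-4\right) = 4 + 6 \left(-4\right) = 4 - 24 = -20$)
$\left(11 + R\right)^{2} = \left(11 - 20\right)^{2} = \left(-9\right)^{2} = 81$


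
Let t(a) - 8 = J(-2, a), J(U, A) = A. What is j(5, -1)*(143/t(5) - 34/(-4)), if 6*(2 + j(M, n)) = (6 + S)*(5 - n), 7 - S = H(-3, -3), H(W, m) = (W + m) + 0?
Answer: 663/2 ≈ 331.50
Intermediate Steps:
H(W, m) = W + m
S = 13 (S = 7 - (-3 - 3) = 7 - 1*(-6) = 7 + 6 = 13)
t(a) = 8 + a
j(M, n) = 83/6 - 19*n/6 (j(M, n) = -2 + ((6 + 13)*(5 - n))/6 = -2 + (19*(5 - n))/6 = -2 + (95 - 19*n)/6 = -2 + (95/6 - 19*n/6) = 83/6 - 19*n/6)
j(5, -1)*(143/t(5) - 34/(-4)) = (83/6 - 19/6*(-1))*(143/(8 + 5) - 34/(-4)) = (83/6 + 19/6)*(143/13 - 34*(-¼)) = 17*(143*(1/13) + 17/2) = 17*(11 + 17/2) = 17*(39/2) = 663/2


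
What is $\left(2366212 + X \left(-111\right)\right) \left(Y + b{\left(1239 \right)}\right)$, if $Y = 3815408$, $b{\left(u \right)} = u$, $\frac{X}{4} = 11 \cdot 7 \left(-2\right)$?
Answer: $9291962986436$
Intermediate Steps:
$X = -616$ ($X = 4 \cdot 11 \cdot 7 \left(-2\right) = 4 \cdot 77 \left(-2\right) = 4 \left(-154\right) = -616$)
$\left(2366212 + X \left(-111\right)\right) \left(Y + b{\left(1239 \right)}\right) = \left(2366212 - -68376\right) \left(3815408 + 1239\right) = \left(2366212 + 68376\right) 3816647 = 2434588 \cdot 3816647 = 9291962986436$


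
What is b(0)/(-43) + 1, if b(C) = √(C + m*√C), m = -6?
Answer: 1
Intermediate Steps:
b(C) = √(C - 6*√C)
b(0)/(-43) + 1 = √(0 - 6*√0)/(-43) + 1 = -√(0 - 6*0)/43 + 1 = -√(0 + 0)/43 + 1 = -√0/43 + 1 = -1/43*0 + 1 = 0 + 1 = 1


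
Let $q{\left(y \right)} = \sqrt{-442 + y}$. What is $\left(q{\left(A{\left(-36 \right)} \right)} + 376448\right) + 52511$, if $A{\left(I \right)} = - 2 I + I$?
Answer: $428959 + i \sqrt{406} \approx 4.2896 \cdot 10^{5} + 20.149 i$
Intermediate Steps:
$A{\left(I \right)} = - I$
$\left(q{\left(A{\left(-36 \right)} \right)} + 376448\right) + 52511 = \left(\sqrt{-442 - -36} + 376448\right) + 52511 = \left(\sqrt{-442 + 36} + 376448\right) + 52511 = \left(\sqrt{-406} + 376448\right) + 52511 = \left(i \sqrt{406} + 376448\right) + 52511 = \left(376448 + i \sqrt{406}\right) + 52511 = 428959 + i \sqrt{406}$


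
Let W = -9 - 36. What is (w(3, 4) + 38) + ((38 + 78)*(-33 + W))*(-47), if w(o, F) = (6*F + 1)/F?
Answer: 1701201/4 ≈ 4.2530e+5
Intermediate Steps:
W = -45
w(o, F) = (1 + 6*F)/F
(w(3, 4) + 38) + ((38 + 78)*(-33 + W))*(-47) = ((6 + 1/4) + 38) + ((38 + 78)*(-33 - 45))*(-47) = ((6 + ¼) + 38) + (116*(-78))*(-47) = (25/4 + 38) - 9048*(-47) = 177/4 + 425256 = 1701201/4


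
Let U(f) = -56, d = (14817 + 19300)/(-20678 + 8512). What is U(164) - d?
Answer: -647179/12166 ≈ -53.196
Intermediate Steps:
d = -34117/12166 (d = 34117/(-12166) = 34117*(-1/12166) = -34117/12166 ≈ -2.8043)
U(164) - d = -56 - 1*(-34117/12166) = -56 + 34117/12166 = -647179/12166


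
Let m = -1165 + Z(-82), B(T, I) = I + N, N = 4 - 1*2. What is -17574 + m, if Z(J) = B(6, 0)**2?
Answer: -18735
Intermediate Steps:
N = 2 (N = 4 - 2 = 2)
B(T, I) = 2 + I (B(T, I) = I + 2 = 2 + I)
Z(J) = 4 (Z(J) = (2 + 0)**2 = 2**2 = 4)
m = -1161 (m = -1165 + 4 = -1161)
-17574 + m = -17574 - 1161 = -18735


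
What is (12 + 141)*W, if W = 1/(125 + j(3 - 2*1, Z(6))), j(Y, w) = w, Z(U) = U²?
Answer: 153/161 ≈ 0.95031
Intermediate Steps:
W = 1/161 (W = 1/(125 + 6²) = 1/(125 + 36) = 1/161 ≈ 0.0062112)
(12 + 141)*W = (12 + 141)*(1/161) = 153*(1/161) = 153/161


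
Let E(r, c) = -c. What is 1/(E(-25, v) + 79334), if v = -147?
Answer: 1/79481 ≈ 1.2582e-5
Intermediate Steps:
1/(E(-25, v) + 79334) = 1/(-1*(-147) + 79334) = 1/(147 + 79334) = 1/79481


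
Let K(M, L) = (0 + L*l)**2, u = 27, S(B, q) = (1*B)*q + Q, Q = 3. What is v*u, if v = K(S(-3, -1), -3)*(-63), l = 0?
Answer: 0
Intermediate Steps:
S(B, q) = 3 + B*q (S(B, q) = (1*B)*q + 3 = B*q + 3 = 3 + B*q)
K(M, L) = 0 (K(M, L) = (0 + L*0)**2 = (0 + 0)**2 = 0**2 = 0)
v = 0 (v = 0*(-63) = 0)
v*u = 0*27 = 0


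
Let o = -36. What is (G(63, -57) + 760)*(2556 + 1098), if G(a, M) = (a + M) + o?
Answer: 2667420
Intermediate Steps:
G(a, M) = -36 + M + a (G(a, M) = (a + M) - 36 = (M + a) - 36 = -36 + M + a)
(G(63, -57) + 760)*(2556 + 1098) = ((-36 - 57 + 63) + 760)*(2556 + 1098) = (-30 + 760)*3654 = 730*3654 = 2667420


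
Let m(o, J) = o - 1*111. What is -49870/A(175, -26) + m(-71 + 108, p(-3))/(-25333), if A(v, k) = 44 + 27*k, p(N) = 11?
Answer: 1920069/25333 ≈ 75.793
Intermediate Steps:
m(o, J) = -111 + o (m(o, J) = o - 111 = -111 + o)
-49870/A(175, -26) + m(-71 + 108, p(-3))/(-25333) = -49870/(44 + 27*(-26)) + (-111 + (-71 + 108))/(-25333) = -49870/(44 - 702) + (-111 + 37)*(-1/25333) = -49870/(-658) - 74*(-1/25333) = -49870*(-1/658) + 74/25333 = 24935/329 + 74/25333 = 1920069/25333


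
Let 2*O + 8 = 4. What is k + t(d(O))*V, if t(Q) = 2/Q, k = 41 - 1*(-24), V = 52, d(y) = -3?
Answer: 91/3 ≈ 30.333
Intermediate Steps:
O = -2 (O = -4 + (½)*4 = -4 + 2 = -2)
k = 65 (k = 41 + 24 = 65)
k + t(d(O))*V = 65 + (2/(-3))*52 = 65 + (2*(-⅓))*52 = 65 - ⅔*52 = 65 - 104/3 = 91/3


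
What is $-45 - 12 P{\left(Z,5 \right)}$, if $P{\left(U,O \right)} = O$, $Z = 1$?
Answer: $-105$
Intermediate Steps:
$-45 - 12 P{\left(Z,5 \right)} = -45 - 60 = -105$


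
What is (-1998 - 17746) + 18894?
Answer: -850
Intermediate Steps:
(-1998 - 17746) + 18894 = -19744 + 18894 = -850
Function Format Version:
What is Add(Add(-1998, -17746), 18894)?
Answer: -850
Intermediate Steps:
Add(Add(-1998, -17746), 18894) = Add(-19744, 18894) = -850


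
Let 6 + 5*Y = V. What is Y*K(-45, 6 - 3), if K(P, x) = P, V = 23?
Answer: -153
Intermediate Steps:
Y = 17/5 (Y = -6/5 + (⅕)*23 = -6/5 + 23/5 = 17/5 ≈ 3.4000)
Y*K(-45, 6 - 3) = (17/5)*(-45) = -153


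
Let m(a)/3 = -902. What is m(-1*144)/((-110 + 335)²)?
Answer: -902/16875 ≈ -0.053452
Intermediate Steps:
m(a) = -2706 (m(a) = 3*(-902) = -2706)
m(-1*144)/((-110 + 335)²) = -2706/(-110 + 335)² = -2706/(225²) = -2706/50625 = -2706*1/50625 = -902/16875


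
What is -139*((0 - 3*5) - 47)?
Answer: 8618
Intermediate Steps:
-139*((0 - 3*5) - 47) = -139*((0 - 15) - 47) = -139*(-15 - 47) = -139*(-62) = 8618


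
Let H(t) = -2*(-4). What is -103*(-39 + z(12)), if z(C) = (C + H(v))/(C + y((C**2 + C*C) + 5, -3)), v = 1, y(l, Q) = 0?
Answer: 11536/3 ≈ 3845.3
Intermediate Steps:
H(t) = 8
z(C) = (8 + C)/C (z(C) = (C + 8)/(C + 0) = (8 + C)/C)
-103*(-39 + z(12)) = -103*(-39 + (8 + 12)/12) = -103*(-39 + (1/12)*20) = -103*(-39 + 5/3) = -103*(-112/3) = 11536/3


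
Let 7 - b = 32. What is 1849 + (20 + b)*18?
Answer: 1759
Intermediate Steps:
b = -25 (b = 7 - 1*32 = 7 - 32 = -25)
1849 + (20 + b)*18 = 1849 + (20 - 25)*18 = 1849 - 5*18 = 1849 - 90 = 1759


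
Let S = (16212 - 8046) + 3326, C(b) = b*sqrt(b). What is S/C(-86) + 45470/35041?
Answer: 45470/35041 + 2873*I*sqrt(86)/1849 ≈ 1.2976 + 14.409*I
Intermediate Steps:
C(b) = b**(3/2)
S = 11492 (S = 8166 + 3326 = 11492)
S/C(-86) + 45470/35041 = 11492/((-86)**(3/2)) + 45470/35041 = 11492/((-86*I*sqrt(86))) + 45470*(1/35041) = 11492*(I*sqrt(86)/7396) + 45470/35041 = 2873*I*sqrt(86)/1849 + 45470/35041 = 45470/35041 + 2873*I*sqrt(86)/1849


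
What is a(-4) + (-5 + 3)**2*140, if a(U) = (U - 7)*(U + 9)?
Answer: 505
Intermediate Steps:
a(U) = (-7 + U)*(9 + U)
a(-4) + (-5 + 3)**2*140 = (-63 + (-4)**2 + 2*(-4)) + (-5 + 3)**2*140 = (-63 + 16 - 8) + (-2)**2*140 = -55 + 4*140 = -55 + 560 = 505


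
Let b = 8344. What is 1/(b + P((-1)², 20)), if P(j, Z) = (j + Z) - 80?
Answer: 1/8285 ≈ 0.00012070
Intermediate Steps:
P(j, Z) = -80 + Z + j (P(j, Z) = (Z + j) - 80 = -80 + Z + j)
1/(b + P((-1)², 20)) = 1/(8344 + (-80 + 20 + (-1)²)) = 1/(8344 + (-80 + 20 + 1)) = 1/(8344 - 59) = 1/8285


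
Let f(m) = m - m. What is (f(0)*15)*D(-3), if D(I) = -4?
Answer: 0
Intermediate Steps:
f(m) = 0
(f(0)*15)*D(-3) = (0*15)*(-4) = 0*(-4) = 0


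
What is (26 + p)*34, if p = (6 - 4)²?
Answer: 1020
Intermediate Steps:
p = 4 (p = 2² = 4)
(26 + p)*34 = (26 + 4)*34 = 30*34 = 1020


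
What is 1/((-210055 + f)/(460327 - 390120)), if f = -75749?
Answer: -70207/285804 ≈ -0.24565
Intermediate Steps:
1/((-210055 + f)/(460327 - 390120)) = 1/((-210055 - 75749)/(460327 - 390120)) = 1/(-285804/70207) = -70207/285804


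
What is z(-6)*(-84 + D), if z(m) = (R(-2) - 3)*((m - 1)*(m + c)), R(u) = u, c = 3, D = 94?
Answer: -1050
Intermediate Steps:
z(m) = -5*(-1 + m)*(3 + m) (z(m) = (-2 - 3)*((m - 1)*(m + 3)) = -5*(-1 + m)*(3 + m))
z(-6)*(-84 + D) = (15 - 10*(-6) - 5*(-6)**2)*(-84 + 94) = (15 + 60 - 5*36)*10 = (15 + 60 - 180)*10 = -105*10 = -1050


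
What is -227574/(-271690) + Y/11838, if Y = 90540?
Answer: 8455029/996365 ≈ 8.4859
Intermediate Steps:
-227574/(-271690) + Y/11838 = -227574/(-271690) + 90540/11838 = -227574*(-1/271690) + 90540*(1/11838) = 423/505 + 15090/1973 = 8455029/996365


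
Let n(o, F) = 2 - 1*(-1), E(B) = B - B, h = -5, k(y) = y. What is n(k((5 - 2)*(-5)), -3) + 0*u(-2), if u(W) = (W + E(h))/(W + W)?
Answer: 3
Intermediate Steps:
E(B) = 0
n(o, F) = 3 (n(o, F) = 2 + 1 = 3)
u(W) = ½ (u(W) = (W + 0)/(W + W) = W/((2*W)) = W*(1/(2*W)) = ½)
n(k((5 - 2)*(-5)), -3) + 0*u(-2) = 3 + 0*(½) = 3 + 0 = 3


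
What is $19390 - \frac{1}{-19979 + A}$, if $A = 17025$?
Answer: $\frac{57278061}{2954} \approx 19390.0$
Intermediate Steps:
$19390 - \frac{1}{-19979 + A} = 19390 - \frac{1}{-19979 + 17025} = 19390 - \frac{1}{-2954} = 19390 - - \frac{1}{2954} = 19390 + \frac{1}{2954} = \frac{57278061}{2954}$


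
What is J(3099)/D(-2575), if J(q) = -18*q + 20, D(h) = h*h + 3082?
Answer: -55762/6633707 ≈ -0.0084059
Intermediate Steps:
D(h) = 3082 + h² (D(h) = h² + 3082 = 3082 + h²)
J(q) = 20 - 18*q
J(3099)/D(-2575) = (20 - 18*3099)/(3082 + (-2575)²) = (20 - 55782)/(3082 + 6630625) = -55762/6633707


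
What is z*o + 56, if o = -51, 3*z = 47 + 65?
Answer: -1848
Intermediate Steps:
z = 112/3 (z = (47 + 65)/3 = (1/3)*112 = 112/3 ≈ 37.333)
z*o + 56 = (112/3)*(-51) + 56 = -1904 + 56 = -1848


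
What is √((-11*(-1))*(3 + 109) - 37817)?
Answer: 3*I*√4065 ≈ 191.27*I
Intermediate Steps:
√((-11*(-1))*(3 + 109) - 37817) = √(11*112 - 37817) = √(1232 - 37817) = √(-36585) = 3*I*√4065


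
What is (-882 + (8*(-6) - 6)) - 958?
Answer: -1894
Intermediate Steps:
(-882 + (8*(-6) - 6)) - 958 = (-882 + (-48 - 6)) - 958 = (-882 - 54) - 958 = -936 - 958 = -1894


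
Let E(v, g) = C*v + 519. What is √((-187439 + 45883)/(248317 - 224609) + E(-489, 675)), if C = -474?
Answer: √8160509022742/5927 ≈ 481.97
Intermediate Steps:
E(v, g) = 519 - 474*v (E(v, g) = -474*v + 519 = 519 - 474*v)
√((-187439 + 45883)/(248317 - 224609) + E(-489, 675)) = √((-187439 + 45883)/(248317 - 224609) + (519 - 474*(-489))) = √(-141556/23708 + (519 + 231786)) = √(-141556*1/23708 + 232305) = √(-35389/5927 + 232305) = √(1376836346/5927) = √8160509022742/5927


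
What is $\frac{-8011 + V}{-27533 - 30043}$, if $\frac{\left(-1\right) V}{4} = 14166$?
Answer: $\frac{64675}{57576} \approx 1.1233$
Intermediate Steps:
$V = -56664$ ($V = \left(-4\right) 14166 = -56664$)
$\frac{-8011 + V}{-27533 - 30043} = \frac{-8011 - 56664}{-27533 - 30043} = - \frac{64675}{-57576} = \left(-64675\right) \left(- \frac{1}{57576}\right) = \frac{64675}{57576}$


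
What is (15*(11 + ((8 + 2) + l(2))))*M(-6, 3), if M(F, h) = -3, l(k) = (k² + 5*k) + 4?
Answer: -1755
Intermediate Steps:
l(k) = 4 + k² + 5*k
(15*(11 + ((8 + 2) + l(2))))*M(-6, 3) = (15*(11 + ((8 + 2) + (4 + 2² + 5*2))))*(-3) = (15*(11 + (10 + (4 + 4 + 10))))*(-3) = (15*(11 + (10 + 18)))*(-3) = (15*(11 + 28))*(-3) = (15*39)*(-3) = 585*(-3) = -1755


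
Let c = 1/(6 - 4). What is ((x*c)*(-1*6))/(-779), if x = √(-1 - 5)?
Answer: 3*I*√6/779 ≈ 0.0094332*I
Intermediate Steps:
x = I*√6 (x = √(-6) = I*√6 ≈ 2.4495*I)
c = ½ (c = 1/2 = ½ ≈ 0.50000)
((x*c)*(-1*6))/(-779) = (((I*√6)*(½))*(-1*6))/(-779) = ((I*√6/2)*(-6))*(-1/779) = -3*I*√6*(-1/779) = 3*I*√6/779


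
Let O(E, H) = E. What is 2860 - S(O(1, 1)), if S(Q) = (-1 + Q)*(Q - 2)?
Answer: 2860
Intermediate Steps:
S(Q) = (-1 + Q)*(-2 + Q)
2860 - S(O(1, 1)) = 2860 - (2 + 1² - 3*1) = 2860 - (2 + 1 - 3) = 2860 - 1*0 = 2860 + 0 = 2860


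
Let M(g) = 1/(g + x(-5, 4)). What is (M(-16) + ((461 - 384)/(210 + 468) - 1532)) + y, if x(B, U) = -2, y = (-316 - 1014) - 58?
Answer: -2969581/1017 ≈ -2919.9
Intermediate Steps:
y = -1388 (y = -1330 - 58 = -1388)
M(g) = 1/(-2 + g) (M(g) = 1/(g - 2) = 1/(-2 + g))
(M(-16) + ((461 - 384)/(210 + 468) - 1532)) + y = (1/(-2 - 16) + ((461 - 384)/(210 + 468) - 1532)) - 1388 = (1/(-18) + (77/678 - 1532)) - 1388 = (-1/18 + (77*(1/678) - 1532)) - 1388 = (-1/18 + (77/678 - 1532)) - 1388 = (-1/18 - 1038619/678) - 1388 = -1557985/1017 - 1388 = -2969581/1017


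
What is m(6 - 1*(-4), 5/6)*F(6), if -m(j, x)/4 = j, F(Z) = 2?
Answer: -80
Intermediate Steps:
m(j, x) = -4*j
m(6 - 1*(-4), 5/6)*F(6) = -4*(6 - 1*(-4))*2 = -4*(6 + 4)*2 = -4*10*2 = -40*2 = -80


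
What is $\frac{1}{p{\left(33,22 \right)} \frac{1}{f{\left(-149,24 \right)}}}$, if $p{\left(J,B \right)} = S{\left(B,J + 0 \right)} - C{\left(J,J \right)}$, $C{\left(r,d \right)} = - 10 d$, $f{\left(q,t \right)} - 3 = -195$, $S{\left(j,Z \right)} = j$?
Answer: $- \frac{6}{11} \approx -0.54545$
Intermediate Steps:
$f{\left(q,t \right)} = -192$ ($f{\left(q,t \right)} = 3 - 195 = -192$)
$p{\left(J,B \right)} = B + 10 J$ ($p{\left(J,B \right)} = B - - 10 J = B + 10 J$)
$\frac{1}{p{\left(33,22 \right)} \frac{1}{f{\left(-149,24 \right)}}} = \frac{1}{\left(22 + 10 \cdot 33\right) \frac{1}{-192}} = \frac{1}{\left(22 + 330\right) \left(- \frac{1}{192}\right)} = \frac{1}{352 \left(- \frac{1}{192}\right)} = \frac{1}{- \frac{11}{6}} = - \frac{6}{11}$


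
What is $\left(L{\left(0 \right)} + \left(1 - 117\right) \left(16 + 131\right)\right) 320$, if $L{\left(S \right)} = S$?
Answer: $-5456640$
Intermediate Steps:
$\left(L{\left(0 \right)} + \left(1 - 117\right) \left(16 + 131\right)\right) 320 = \left(0 + \left(1 - 117\right) \left(16 + 131\right)\right) 320 = \left(0 - 17052\right) 320 = \left(-17052\right) 320 = -5456640$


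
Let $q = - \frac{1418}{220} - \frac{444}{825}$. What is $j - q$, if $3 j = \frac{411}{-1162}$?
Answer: $\frac{1096973}{159775} \approx 6.8657$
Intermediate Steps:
$j = - \frac{137}{1162}$ ($j = \frac{411 \frac{1}{-1162}}{3} = \frac{411 \left(- \frac{1}{1162}\right)}{3} = \frac{1}{3} \left(- \frac{411}{1162}\right) = - \frac{137}{1162} \approx -0.1179$)
$q = - \frac{3841}{550}$ ($q = \left(-1418\right) \frac{1}{220} - \frac{148}{275} = - \frac{709}{110} - \frac{148}{275} = - \frac{3841}{550} \approx -6.9836$)
$j - q = - \frac{137}{1162} - - \frac{3841}{550} = - \frac{137}{1162} + \frac{3841}{550} = \frac{1096973}{159775}$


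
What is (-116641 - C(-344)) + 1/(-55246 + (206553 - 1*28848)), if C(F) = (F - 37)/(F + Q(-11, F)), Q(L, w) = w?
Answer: -9827259926863/84251792 ≈ -1.1664e+5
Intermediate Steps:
C(F) = (-37 + F)/(2*F) (C(F) = (F - 37)/(F + F) = (-37 + F)/((2*F)) = (-37 + F)*(1/(2*F)) = (-37 + F)/(2*F))
(-116641 - C(-344)) + 1/(-55246 + (206553 - 1*28848)) = (-116641 - (-37 - 344)/(2*(-344))) + 1/(-55246 + (206553 - 1*28848)) = (-116641 - (-1)*(-381)/(2*344)) + 1/(-55246 + (206553 - 28848)) = (-116641 - 1*381/688) + 1/(-55246 + 177705) = (-116641 - 381/688) + 1/122459 = -80249389/688 + 1/122459 = -9827259926863/84251792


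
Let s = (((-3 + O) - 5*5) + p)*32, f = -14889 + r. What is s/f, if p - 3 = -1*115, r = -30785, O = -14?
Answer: 2464/22837 ≈ 0.10790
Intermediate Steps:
p = -112 (p = 3 - 1*115 = 3 - 115 = -112)
f = -45674 (f = -14889 - 30785 = -45674)
s = -4928 (s = (((-3 - 14) - 5*5) - 112)*32 = ((-17 - 25) - 112)*32 = (-42 - 112)*32 = -154*32 = -4928)
s/f = -4928/(-45674) = -4928*(-1/45674) = 2464/22837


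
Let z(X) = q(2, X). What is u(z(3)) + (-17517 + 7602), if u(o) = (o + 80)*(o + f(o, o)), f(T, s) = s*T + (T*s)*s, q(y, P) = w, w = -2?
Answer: -10383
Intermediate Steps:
q(y, P) = -2
z(X) = -2
f(T, s) = T*s + T*s**2
u(o) = (80 + o)*(o + o**2*(1 + o)) (u(o) = (o + 80)*(o + o*o*(1 + o)) = (80 + o)*(o + o**2*(1 + o)))
u(z(3)) + (-17517 + 7602) = -2*(80 + (-2)**3 + 81*(-2) + 81*(-2)**2) + (-17517 + 7602) = -2*(80 - 8 - 162 + 81*4) - 9915 = -2*(80 - 8 - 162 + 324) - 9915 = -2*234 - 9915 = -468 - 9915 = -10383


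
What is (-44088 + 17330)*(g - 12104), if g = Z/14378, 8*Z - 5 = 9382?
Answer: 2660970542473/8216 ≈ 3.2388e+8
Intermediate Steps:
Z = 9387/8 (Z = 5/8 + (⅛)*9382 = 5/8 + 4691/4 = 9387/8 ≈ 1173.4)
g = 1341/16432 (g = (9387/8)/14378 = (9387/8)*(1/14378) = 1341/16432 ≈ 0.081609)
(-44088 + 17330)*(g - 12104) = (-44088 + 17330)*(1341/16432 - 12104) = -26758*(-198891587/16432) = 2660970542473/8216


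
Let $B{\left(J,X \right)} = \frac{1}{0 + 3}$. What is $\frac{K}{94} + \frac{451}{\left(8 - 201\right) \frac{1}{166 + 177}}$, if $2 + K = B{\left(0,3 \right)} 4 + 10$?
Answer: $- \frac{21809011}{27213} \approx -801.42$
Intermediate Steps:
$B{\left(J,X \right)} = \frac{1}{3}$
$K = \frac{28}{3}$ ($K = -2 + \left(\frac{1}{3} \cdot 4 + 10\right) = -2 + \left(\frac{4}{3} + 10\right) = -2 + \frac{34}{3} = \frac{28}{3} \approx 9.3333$)
$\frac{K}{94} + \frac{451}{\left(8 - 201\right) \frac{1}{166 + 177}} = \frac{28}{3 \cdot 94} + \frac{451}{\left(8 - 201\right) \frac{1}{166 + 177}} = \frac{28}{3} \cdot \frac{1}{94} + \frac{451}{\left(-193\right) \frac{1}{343}} = \frac{14}{141} + \frac{451}{\left(-193\right) \frac{1}{343}} = \frac{14}{141} + \frac{451}{- \frac{193}{343}} = \frac{14}{141} + 451 \left(- \frac{343}{193}\right) = \frac{14}{141} - \frac{154693}{193} = - \frac{21809011}{27213}$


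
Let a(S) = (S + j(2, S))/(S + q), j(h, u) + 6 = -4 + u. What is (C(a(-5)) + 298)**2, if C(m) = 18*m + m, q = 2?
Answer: 1623076/9 ≈ 1.8034e+5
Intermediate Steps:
j(h, u) = -10 + u (j(h, u) = -6 + (-4 + u) = -10 + u)
a(S) = (-10 + 2*S)/(2 + S) (a(S) = (S + (-10 + S))/(S + 2) = (-10 + 2*S)/(2 + S))
C(m) = 19*m
(C(a(-5)) + 298)**2 = (19*(2*(-5 - 5)/(2 - 5)) + 298)**2 = (19*(2*(-10)/(-3)) + 298)**2 = (19*(2*(-1/3)*(-10)) + 298)**2 = (19*(20/3) + 298)**2 = (380/3 + 298)**2 = (1274/3)**2 = 1623076/9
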